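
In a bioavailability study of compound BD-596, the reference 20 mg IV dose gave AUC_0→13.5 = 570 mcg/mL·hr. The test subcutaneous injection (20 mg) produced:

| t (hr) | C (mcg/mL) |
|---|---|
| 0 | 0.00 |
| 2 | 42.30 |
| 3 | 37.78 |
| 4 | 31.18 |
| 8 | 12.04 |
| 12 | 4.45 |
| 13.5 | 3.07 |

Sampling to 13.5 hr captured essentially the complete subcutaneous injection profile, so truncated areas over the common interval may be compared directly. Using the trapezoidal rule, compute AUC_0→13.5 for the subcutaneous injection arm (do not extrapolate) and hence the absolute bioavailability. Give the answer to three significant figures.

F = 0.424

Trapezoidal AUC_0→13.5 (subcutaneous injection):
  [0→2]: (0.00+42.30)/2 × 2 = 42.3
  [2→3]: (42.30+37.78)/2 × 1 = 40.04
  [3→4]: (37.78+31.18)/2 × 1 = 34.48
  [4→8]: (31.18+12.04)/2 × 4 = 86.44
  [8→12]: (12.04+4.45)/2 × 4 = 32.98
  [12→13.5]: (4.45+3.07)/2 × 1.5 = 5.64
  Sum = 241.88 mcg/mL·hr
F = (AUC_ev/D_ev)/(AUC_iv/D_iv) = (241.88/20)/(570/20) = 12.094/28.5 = 0.4244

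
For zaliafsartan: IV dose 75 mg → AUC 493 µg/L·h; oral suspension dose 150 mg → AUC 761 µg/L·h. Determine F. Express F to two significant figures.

F = 0.77

F = (AUC_ev / D_ev) / (AUC_iv / D_iv)
  = (761/150) / (493/75)
  = 5.07333 / 6.57333 = 0.7718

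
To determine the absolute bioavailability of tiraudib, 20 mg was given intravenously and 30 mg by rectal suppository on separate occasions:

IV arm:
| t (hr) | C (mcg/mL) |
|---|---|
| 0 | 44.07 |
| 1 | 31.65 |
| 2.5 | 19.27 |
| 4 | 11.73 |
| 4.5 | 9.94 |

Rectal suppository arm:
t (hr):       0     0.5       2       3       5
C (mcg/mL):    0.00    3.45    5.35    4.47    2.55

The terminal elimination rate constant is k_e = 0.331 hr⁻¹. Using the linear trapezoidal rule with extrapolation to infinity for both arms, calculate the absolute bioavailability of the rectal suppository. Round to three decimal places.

Trapezoidal AUC_0→4.5 (IV):
  [0→1]: (44.07+31.65)/2 × 1 = 37.86
  [1→2.5]: (31.65+19.27)/2 × 1.5 = 38.19
  [2.5→4]: (19.27+11.73)/2 × 1.5 = 23.25
  [4→4.5]: (11.73+9.94)/2 × 0.5 = 5.4175
  Sum = 104.7175 mcg/mL·hr
IV tail: 9.94/0.331 = 30.030; AUC_iv,0→∞ = 104.7175 + 30.030 = 134.7475 mcg/mL·hr
Trapezoidal AUC_0→5 (rectal suppository):
  [0→0.5]: (0.00+3.45)/2 × 0.5 = 0.8625
  [0.5→2]: (3.45+5.35)/2 × 1.5 = 6.6
  [2→3]: (5.35+4.47)/2 × 1 = 4.91
  [3→5]: (4.47+2.55)/2 × 2 = 7.02
  Sum = 19.3925 mcg/mL·hr
rectal suppository tail: 2.55/0.331 = 7.704; AUC_ev,0→∞ = 19.3925 + 7.704 = 27.0965 mcg/mL·hr
F = (AUC_ev/D_ev)/(AUC_iv/D_iv) = (27.0965/30)/(134.7475/20) = 0.903217/6.737375 = 0.1341

F = 0.134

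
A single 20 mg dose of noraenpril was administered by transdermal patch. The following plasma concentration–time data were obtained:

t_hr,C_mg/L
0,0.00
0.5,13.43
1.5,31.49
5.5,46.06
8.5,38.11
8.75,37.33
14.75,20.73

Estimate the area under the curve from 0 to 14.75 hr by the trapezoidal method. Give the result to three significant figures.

Trapezoidal AUC_0→14.75:
  [0→0.5]: (0.00+13.43)/2 × 0.5 = 3.3575
  [0.5→1.5]: (13.43+31.49)/2 × 1 = 22.46
  [1.5→5.5]: (31.49+46.06)/2 × 4 = 155.1
  [5.5→8.5]: (46.06+38.11)/2 × 3 = 126.255
  [8.5→8.75]: (38.11+37.33)/2 × 0.25 = 9.43
  [8.75→14.75]: (37.33+20.73)/2 × 6 = 174.18
  Sum = 490.7825 mg/L·hr

AUC = 491 mg/L·hr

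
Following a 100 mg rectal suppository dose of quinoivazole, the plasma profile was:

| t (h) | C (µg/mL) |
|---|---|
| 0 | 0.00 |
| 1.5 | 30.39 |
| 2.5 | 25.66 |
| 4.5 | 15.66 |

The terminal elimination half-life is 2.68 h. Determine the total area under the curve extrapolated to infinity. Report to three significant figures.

Trapezoidal AUC_0→4.5:
  [0→1.5]: (0.00+30.39)/2 × 1.5 = 22.7925
  [1.5→2.5]: (30.39+25.66)/2 × 1 = 28.025
  [2.5→4.5]: (25.66+15.66)/2 × 2 = 41.32
  Sum = 92.1375 µg/mL·h
k_e = ln2 / t½ = 0.693147 / 2.68 = 0.2586 h^-1
Extrapolated tail: C_last / k_e = 15.66 / 0.2586 = 60.557
AUC_0→∞ = 92.1375 + 60.557 = 152.6945 µg/mL·h

AUC = 153 µg/mL·h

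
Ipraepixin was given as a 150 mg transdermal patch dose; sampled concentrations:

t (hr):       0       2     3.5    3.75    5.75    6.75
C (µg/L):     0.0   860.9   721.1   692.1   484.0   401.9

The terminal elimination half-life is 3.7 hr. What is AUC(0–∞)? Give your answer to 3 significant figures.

Trapezoidal AUC_0→6.75:
  [0→2]: (0.0+860.9)/2 × 2 = 860.9
  [2→3.5]: (860.9+721.1)/2 × 1.5 = 1186.5
  [3.5→3.75]: (721.1+692.1)/2 × 0.25 = 176.65
  [3.75→5.75]: (692.1+484.0)/2 × 2 = 1176.1
  [5.75→6.75]: (484.0+401.9)/2 × 1 = 442.95
  Sum = 3843.1 µg/L·hr
k_e = ln2 / t½ = 0.693147 / 3.7 = 0.1873 hr^-1
Extrapolated tail: C_last / k_e = 401.9 / 0.1873 = 2145.755
AUC_0→∞ = 3843.1 + 2145.755 = 5988.855 µg/L·hr

AUC = 5990 µg/L·hr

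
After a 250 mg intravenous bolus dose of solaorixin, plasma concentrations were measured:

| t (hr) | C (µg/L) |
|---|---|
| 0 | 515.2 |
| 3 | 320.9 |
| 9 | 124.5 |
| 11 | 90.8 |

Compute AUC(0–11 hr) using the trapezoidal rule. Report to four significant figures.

AUC = 2806 µg/L·hr

Trapezoidal AUC_0→11:
  [0→3]: (515.2+320.9)/2 × 3 = 1254.15
  [3→9]: (320.9+124.5)/2 × 6 = 1336.2
  [9→11]: (124.5+90.8)/2 × 2 = 215.3
  Sum = 2805.65 µg/L·hr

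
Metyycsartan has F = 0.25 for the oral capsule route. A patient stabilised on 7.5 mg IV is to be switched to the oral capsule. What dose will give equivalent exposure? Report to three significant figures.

For equal systemic exposure: F × D_ev = D_iv
D_ev = D_iv / F = 7.5 / 0.25 = 30 mg

D_oral = 30.0 mg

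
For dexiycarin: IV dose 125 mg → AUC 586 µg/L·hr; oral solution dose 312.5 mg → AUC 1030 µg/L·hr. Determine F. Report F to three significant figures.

F = (AUC_ev / D_ev) / (AUC_iv / D_iv)
  = (1030/312.5) / (586/125)
  = 3.296 / 4.688 = 0.7031

F = 0.703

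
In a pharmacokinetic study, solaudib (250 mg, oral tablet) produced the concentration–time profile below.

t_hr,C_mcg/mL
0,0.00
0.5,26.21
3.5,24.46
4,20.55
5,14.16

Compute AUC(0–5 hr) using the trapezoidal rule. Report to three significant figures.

AUC = 111 mcg/mL·hr

Trapezoidal AUC_0→5:
  [0→0.5]: (0.00+26.21)/2 × 0.5 = 6.5525
  [0.5→3.5]: (26.21+24.46)/2 × 3 = 76.005
  [3.5→4]: (24.46+20.55)/2 × 0.5 = 11.2525
  [4→5]: (20.55+14.16)/2 × 1 = 17.355
  Sum = 111.165 mcg/mL·hr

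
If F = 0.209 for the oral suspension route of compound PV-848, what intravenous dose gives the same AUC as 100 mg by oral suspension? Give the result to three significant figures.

Systemic exposure from an extravascular dose = F × D_ev, so the equivalent IV dose is F × D_ev.
D_iv = F × D_ev = 0.209 × 100 = 20.9 mg

D_iv = 20.9 mg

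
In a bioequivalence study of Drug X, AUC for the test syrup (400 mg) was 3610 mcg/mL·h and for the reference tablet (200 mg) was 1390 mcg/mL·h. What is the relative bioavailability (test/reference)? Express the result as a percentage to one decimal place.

F_rel = (AUC_test/D_test) / (AUC_ref/D_ref)
      = (3610/400) / (1390/200)
      = 9.025 / 6.95 = 1.2986 = 129.86%

F_rel = 129.9%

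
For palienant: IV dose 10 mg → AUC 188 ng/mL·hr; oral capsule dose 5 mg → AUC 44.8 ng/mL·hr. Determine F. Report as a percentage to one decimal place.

F = 47.7%

F = (AUC_ev / D_ev) / (AUC_iv / D_iv)
  = (44.8/5) / (188/10)
  = 8.96 / 18.8 = 0.4766
  = 47.66%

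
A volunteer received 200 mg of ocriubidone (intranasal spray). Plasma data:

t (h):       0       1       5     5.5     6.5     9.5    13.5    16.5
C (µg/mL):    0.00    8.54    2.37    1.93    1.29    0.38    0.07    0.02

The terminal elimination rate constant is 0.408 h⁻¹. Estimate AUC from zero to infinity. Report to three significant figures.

Trapezoidal AUC_0→16.5:
  [0→1]: (0.00+8.54)/2 × 1 = 4.27
  [1→5]: (8.54+2.37)/2 × 4 = 21.82
  [5→5.5]: (2.37+1.93)/2 × 0.5 = 1.075
  [5.5→6.5]: (1.93+1.29)/2 × 1 = 1.61
  [6.5→9.5]: (1.29+0.38)/2 × 3 = 2.505
  [9.5→13.5]: (0.38+0.07)/2 × 4 = 0.9
  [13.5→16.5]: (0.07+0.02)/2 × 3 = 0.135
  Sum = 32.315 µg/mL·h
Extrapolated tail: C_last / k_e = 0.02 / 0.408 = 0.049
AUC_0→∞ = 32.315 + 0.049 = 32.364 µg/mL·h

AUC = 32.4 µg/mL·h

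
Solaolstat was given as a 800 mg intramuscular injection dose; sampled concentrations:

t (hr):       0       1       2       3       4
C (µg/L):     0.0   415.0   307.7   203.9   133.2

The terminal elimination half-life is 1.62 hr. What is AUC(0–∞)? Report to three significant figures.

Trapezoidal AUC_0→4:
  [0→1]: (0.0+415.0)/2 × 1 = 207.5
  [1→2]: (415.0+307.7)/2 × 1 = 361.35
  [2→3]: (307.7+203.9)/2 × 1 = 255.8
  [3→4]: (203.9+133.2)/2 × 1 = 168.55
  Sum = 993.2 µg/L·hr
k_e = ln2 / t½ = 0.693147 / 1.62 = 0.4279 hr^-1
Extrapolated tail: C_last / k_e = 133.2 / 0.4279 = 311.288
AUC_0→∞ = 993.2 + 311.288 = 1304.488 µg/L·hr

AUC = 1300 µg/L·hr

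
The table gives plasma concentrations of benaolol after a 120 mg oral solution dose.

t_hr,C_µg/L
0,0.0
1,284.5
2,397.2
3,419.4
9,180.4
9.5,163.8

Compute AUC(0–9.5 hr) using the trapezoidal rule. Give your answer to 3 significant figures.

AUC = 2780 µg/L·hr

Trapezoidal AUC_0→9.5:
  [0→1]: (0.0+284.5)/2 × 1 = 142.25
  [1→2]: (284.5+397.2)/2 × 1 = 340.85
  [2→3]: (397.2+419.4)/2 × 1 = 408.3
  [3→9]: (419.4+180.4)/2 × 6 = 1799.4
  [9→9.5]: (180.4+163.8)/2 × 0.5 = 86.05
  Sum = 2776.85 µg/L·hr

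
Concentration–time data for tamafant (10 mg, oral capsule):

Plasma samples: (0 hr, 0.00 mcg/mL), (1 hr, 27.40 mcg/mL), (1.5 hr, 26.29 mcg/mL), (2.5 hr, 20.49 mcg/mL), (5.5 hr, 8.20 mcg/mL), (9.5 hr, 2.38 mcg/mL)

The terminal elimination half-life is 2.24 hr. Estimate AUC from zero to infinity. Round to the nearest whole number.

AUC = 122 mcg/mL·hr

Trapezoidal AUC_0→9.5:
  [0→1]: (0.00+27.40)/2 × 1 = 13.7
  [1→1.5]: (27.40+26.29)/2 × 0.5 = 13.4225
  [1.5→2.5]: (26.29+20.49)/2 × 1 = 23.39
  [2.5→5.5]: (20.49+8.20)/2 × 3 = 43.035
  [5.5→9.5]: (8.20+2.38)/2 × 4 = 21.16
  Sum = 114.7075 mcg/mL·hr
k_e = ln2 / t½ = 0.693147 / 2.24 = 0.3094 hr^-1
Extrapolated tail: C_last / k_e = 2.38 / 0.3094 = 7.692
AUC_0→∞ = 114.7075 + 7.692 = 122.3995 mcg/mL·hr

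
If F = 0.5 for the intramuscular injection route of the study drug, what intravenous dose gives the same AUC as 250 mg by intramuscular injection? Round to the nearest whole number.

Systemic exposure from an extravascular dose = F × D_ev, so the equivalent IV dose is F × D_ev.
D_iv = F × D_ev = 0.5 × 250 = 125 mg

D_iv = 125 mg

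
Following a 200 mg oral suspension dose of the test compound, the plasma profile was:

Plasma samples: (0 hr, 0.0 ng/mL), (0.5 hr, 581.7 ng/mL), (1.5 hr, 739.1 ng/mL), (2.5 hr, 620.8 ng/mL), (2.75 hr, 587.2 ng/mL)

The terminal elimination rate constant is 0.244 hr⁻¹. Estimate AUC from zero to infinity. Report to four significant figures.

AUC = 4043 ng/mL·hr

Trapezoidal AUC_0→2.75:
  [0→0.5]: (0.0+581.7)/2 × 0.5 = 145.425
  [0.5→1.5]: (581.7+739.1)/2 × 1 = 660.4
  [1.5→2.5]: (739.1+620.8)/2 × 1 = 679.95
  [2.5→2.75]: (620.8+587.2)/2 × 0.25 = 151.0
  Sum = 1636.775 ng/mL·hr
Extrapolated tail: C_last / k_e = 587.2 / 0.244 = 2406.557
AUC_0→∞ = 1636.775 + 2406.557 = 4043.332 ng/mL·hr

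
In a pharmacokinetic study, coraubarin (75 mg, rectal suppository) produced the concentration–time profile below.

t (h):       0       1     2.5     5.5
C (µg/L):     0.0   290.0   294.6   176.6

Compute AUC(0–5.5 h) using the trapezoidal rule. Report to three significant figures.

Trapezoidal AUC_0→5.5:
  [0→1]: (0.0+290.0)/2 × 1 = 145.0
  [1→2.5]: (290.0+294.6)/2 × 1.5 = 438.45
  [2.5→5.5]: (294.6+176.6)/2 × 3 = 706.8
  Sum = 1290.25 µg/L·h

AUC = 1290 µg/L·h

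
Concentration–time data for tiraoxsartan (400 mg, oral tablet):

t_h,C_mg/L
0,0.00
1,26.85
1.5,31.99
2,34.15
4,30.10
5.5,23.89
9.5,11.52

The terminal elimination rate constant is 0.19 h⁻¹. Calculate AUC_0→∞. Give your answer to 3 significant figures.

AUC = 281 mg/L·h

Trapezoidal AUC_0→9.5:
  [0→1]: (0.00+26.85)/2 × 1 = 13.425
  [1→1.5]: (26.85+31.99)/2 × 0.5 = 14.71
  [1.5→2]: (31.99+34.15)/2 × 0.5 = 16.535
  [2→4]: (34.15+30.10)/2 × 2 = 64.25
  [4→5.5]: (30.10+23.89)/2 × 1.5 = 40.4925
  [5.5→9.5]: (23.89+11.52)/2 × 4 = 70.82
  Sum = 220.2325 mg/L·h
Extrapolated tail: C_last / k_e = 11.52 / 0.19 = 60.632
AUC_0→∞ = 220.2325 + 60.632 = 280.8645 mg/L·h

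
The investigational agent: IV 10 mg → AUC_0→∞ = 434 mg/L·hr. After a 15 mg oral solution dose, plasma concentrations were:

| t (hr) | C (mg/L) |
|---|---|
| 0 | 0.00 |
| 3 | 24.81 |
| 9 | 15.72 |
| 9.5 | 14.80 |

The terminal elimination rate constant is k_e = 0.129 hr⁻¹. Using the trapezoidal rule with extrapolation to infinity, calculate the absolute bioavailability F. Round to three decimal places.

Trapezoidal AUC_0→9.5 (oral solution):
  [0→3]: (0.00+24.81)/2 × 3 = 37.215
  [3→9]: (24.81+15.72)/2 × 6 = 121.59
  [9→9.5]: (15.72+14.80)/2 × 0.5 = 7.63
  Sum = 166.435 mg/L·hr
Tail: C_last/k_e = 14.80/0.129 = 114.729
AUC_0→∞ (oral solution) = 166.435 + 114.729 = 281.164 mg/L·hr
F = (AUC_ev/D_ev)/(AUC_iv/D_iv) = (281.164/15)/(434/10) = 18.7443/43.4 = 0.4319

F = 0.432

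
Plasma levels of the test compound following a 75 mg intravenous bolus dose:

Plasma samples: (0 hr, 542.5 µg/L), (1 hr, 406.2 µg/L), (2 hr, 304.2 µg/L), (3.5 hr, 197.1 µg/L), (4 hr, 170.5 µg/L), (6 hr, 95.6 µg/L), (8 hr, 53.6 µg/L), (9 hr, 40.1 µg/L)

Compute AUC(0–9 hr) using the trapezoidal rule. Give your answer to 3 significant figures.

Trapezoidal AUC_0→9:
  [0→1]: (542.5+406.2)/2 × 1 = 474.35
  [1→2]: (406.2+304.2)/2 × 1 = 355.2
  [2→3.5]: (304.2+197.1)/2 × 1.5 = 375.975
  [3.5→4]: (197.1+170.5)/2 × 0.5 = 91.9
  [4→6]: (170.5+95.6)/2 × 2 = 266.1
  [6→8]: (95.6+53.6)/2 × 2 = 149.2
  [8→9]: (53.6+40.1)/2 × 1 = 46.85
  Sum = 1759.575 µg/L·hr

AUC = 1760 µg/L·hr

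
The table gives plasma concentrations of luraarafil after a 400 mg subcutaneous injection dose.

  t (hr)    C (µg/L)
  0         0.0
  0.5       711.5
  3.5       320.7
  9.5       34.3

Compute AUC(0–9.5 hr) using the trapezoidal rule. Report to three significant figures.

Trapezoidal AUC_0→9.5:
  [0→0.5]: (0.0+711.5)/2 × 0.5 = 177.875
  [0.5→3.5]: (711.5+320.7)/2 × 3 = 1548.3
  [3.5→9.5]: (320.7+34.3)/2 × 6 = 1065.0
  Sum = 2791.175 µg/L·hr

AUC = 2790 µg/L·hr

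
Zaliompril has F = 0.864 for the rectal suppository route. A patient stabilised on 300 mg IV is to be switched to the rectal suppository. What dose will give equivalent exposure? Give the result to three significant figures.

For equal systemic exposure: F × D_ev = D_iv
D_ev = D_iv / F = 300 / 0.864 = 347.222 mg

D_rectal = 347 mg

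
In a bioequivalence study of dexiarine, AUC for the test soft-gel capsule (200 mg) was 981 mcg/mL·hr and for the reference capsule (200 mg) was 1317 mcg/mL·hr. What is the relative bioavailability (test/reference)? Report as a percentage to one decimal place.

F_rel = (AUC_test/D_test) / (AUC_ref/D_ref)
      = (981/200) / (1317/200)
      = 4.905 / 6.585 = 0.7449 = 74.49%

F_rel = 74.5%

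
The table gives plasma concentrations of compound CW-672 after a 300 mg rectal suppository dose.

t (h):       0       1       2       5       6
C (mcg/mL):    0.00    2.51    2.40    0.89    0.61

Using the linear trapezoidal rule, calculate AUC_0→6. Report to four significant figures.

Trapezoidal AUC_0→6:
  [0→1]: (0.00+2.51)/2 × 1 = 1.255
  [1→2]: (2.51+2.40)/2 × 1 = 2.455
  [2→5]: (2.40+0.89)/2 × 3 = 4.935
  [5→6]: (0.89+0.61)/2 × 1 = 0.75
  Sum = 9.395 mcg/mL·h

AUC = 9.395 mcg/mL·h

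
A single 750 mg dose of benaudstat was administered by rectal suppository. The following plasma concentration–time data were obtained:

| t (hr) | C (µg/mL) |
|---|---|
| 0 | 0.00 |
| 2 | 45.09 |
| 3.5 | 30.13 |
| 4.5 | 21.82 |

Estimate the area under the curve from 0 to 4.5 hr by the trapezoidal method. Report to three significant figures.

AUC = 127 µg/mL·hr

Trapezoidal AUC_0→4.5:
  [0→2]: (0.00+45.09)/2 × 2 = 45.09
  [2→3.5]: (45.09+30.13)/2 × 1.5 = 56.415
  [3.5→4.5]: (30.13+21.82)/2 × 1 = 25.975
  Sum = 127.48 µg/mL·hr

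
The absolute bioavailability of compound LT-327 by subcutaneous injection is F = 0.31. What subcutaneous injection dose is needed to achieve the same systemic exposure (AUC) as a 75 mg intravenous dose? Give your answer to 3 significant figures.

For equal systemic exposure: F × D_ev = D_iv
D_ev = D_iv / F = 75 / 0.31 = 241.935 mg

D_subcutaneous = 242 mg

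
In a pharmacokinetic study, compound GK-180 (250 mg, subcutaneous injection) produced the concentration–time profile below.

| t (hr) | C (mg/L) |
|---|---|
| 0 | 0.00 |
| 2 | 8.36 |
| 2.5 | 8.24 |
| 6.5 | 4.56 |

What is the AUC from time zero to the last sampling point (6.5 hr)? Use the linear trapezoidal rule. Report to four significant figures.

AUC = 38.11 mg/L·hr

Trapezoidal AUC_0→6.5:
  [0→2]: (0.00+8.36)/2 × 2 = 8.36
  [2→2.5]: (8.36+8.24)/2 × 0.5 = 4.15
  [2.5→6.5]: (8.24+4.56)/2 × 4 = 25.6
  Sum = 38.11 mg/L·hr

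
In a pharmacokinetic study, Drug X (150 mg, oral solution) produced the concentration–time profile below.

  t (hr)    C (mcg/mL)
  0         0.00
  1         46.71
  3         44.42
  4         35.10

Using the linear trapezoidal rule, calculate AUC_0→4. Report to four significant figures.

Trapezoidal AUC_0→4:
  [0→1]: (0.00+46.71)/2 × 1 = 23.355
  [1→3]: (46.71+44.42)/2 × 2 = 91.13
  [3→4]: (44.42+35.10)/2 × 1 = 39.76
  Sum = 154.245 mcg/mL·hr

AUC = 154.2 mcg/mL·hr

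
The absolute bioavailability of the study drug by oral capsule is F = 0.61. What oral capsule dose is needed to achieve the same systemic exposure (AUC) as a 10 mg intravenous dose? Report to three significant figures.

D_oral = 16.4 mg

For equal systemic exposure: F × D_ev = D_iv
D_ev = D_iv / F = 10 / 0.61 = 16.3934 mg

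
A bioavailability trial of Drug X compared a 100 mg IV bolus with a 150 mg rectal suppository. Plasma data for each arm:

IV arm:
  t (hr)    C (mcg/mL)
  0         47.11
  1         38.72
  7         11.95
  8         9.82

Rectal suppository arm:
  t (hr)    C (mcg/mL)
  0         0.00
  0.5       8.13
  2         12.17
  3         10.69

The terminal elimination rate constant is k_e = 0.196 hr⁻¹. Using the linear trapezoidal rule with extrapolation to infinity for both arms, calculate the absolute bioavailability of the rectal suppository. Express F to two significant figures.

F = 0.22

Trapezoidal AUC_0→8 (IV):
  [0→1]: (47.11+38.72)/2 × 1 = 42.915
  [1→7]: (38.72+11.95)/2 × 6 = 152.01
  [7→8]: (11.95+9.82)/2 × 1 = 10.885
  Sum = 205.81 mcg/mL·hr
IV tail: 9.82/0.196 = 50.102; AUC_iv,0→∞ = 205.81 + 50.102 = 255.912 mcg/mL·hr
Trapezoidal AUC_0→3 (rectal suppository):
  [0→0.5]: (0.00+8.13)/2 × 0.5 = 2.0325
  [0.5→2]: (8.13+12.17)/2 × 1.5 = 15.225
  [2→3]: (12.17+10.69)/2 × 1 = 11.43
  Sum = 28.6875 mcg/mL·hr
rectal suppository tail: 10.69/0.196 = 54.541; AUC_ev,0→∞ = 28.6875 + 54.541 = 83.2285 mcg/mL·hr
F = (AUC_ev/D_ev)/(AUC_iv/D_iv) = (83.2285/150)/(255.912/100) = 0.554857/2.55912 = 0.2168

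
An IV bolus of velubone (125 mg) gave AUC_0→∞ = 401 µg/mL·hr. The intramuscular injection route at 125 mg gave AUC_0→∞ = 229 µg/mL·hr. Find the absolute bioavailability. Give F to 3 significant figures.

F = 0.571

F = (AUC_ev / D_ev) / (AUC_iv / D_iv)
  = (229/125) / (401/125)
  = 1.832 / 3.208 = 0.5711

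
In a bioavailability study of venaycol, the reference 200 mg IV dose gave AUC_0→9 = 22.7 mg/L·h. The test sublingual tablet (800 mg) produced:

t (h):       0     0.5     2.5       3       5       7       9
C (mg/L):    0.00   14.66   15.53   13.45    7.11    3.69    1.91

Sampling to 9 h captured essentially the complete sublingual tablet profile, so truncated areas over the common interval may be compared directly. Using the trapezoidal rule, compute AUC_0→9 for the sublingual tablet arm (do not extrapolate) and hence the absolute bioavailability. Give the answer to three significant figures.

F = 0.860

Trapezoidal AUC_0→9 (sublingual tablet):
  [0→0.5]: (0.00+14.66)/2 × 0.5 = 3.665
  [0.5→2.5]: (14.66+15.53)/2 × 2 = 30.19
  [2.5→3]: (15.53+13.45)/2 × 0.5 = 7.245
  [3→5]: (13.45+7.11)/2 × 2 = 20.56
  [5→7]: (7.11+3.69)/2 × 2 = 10.8
  [7→9]: (3.69+1.91)/2 × 2 = 5.6
  Sum = 78.06 mg/L·h
F = (AUC_ev/D_ev)/(AUC_iv/D_iv) = (78.06/800)/(22.7/200) = 0.097575/0.1135 = 0.8597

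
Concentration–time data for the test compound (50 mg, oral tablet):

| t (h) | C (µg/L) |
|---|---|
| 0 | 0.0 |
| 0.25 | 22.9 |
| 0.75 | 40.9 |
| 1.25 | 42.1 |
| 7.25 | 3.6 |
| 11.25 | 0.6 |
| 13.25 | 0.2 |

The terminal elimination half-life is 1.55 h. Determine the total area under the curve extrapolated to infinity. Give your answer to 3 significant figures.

Trapezoidal AUC_0→13.25:
  [0→0.25]: (0.0+22.9)/2 × 0.25 = 2.8625
  [0.25→0.75]: (22.9+40.9)/2 × 0.5 = 15.95
  [0.75→1.25]: (40.9+42.1)/2 × 0.5 = 20.75
  [1.25→7.25]: (42.1+3.6)/2 × 6 = 137.1
  [7.25→11.25]: (3.6+0.6)/2 × 4 = 8.4
  [11.25→13.25]: (0.6+0.2)/2 × 2 = 0.8
  Sum = 185.8625 µg/L·h
k_e = ln2 / t½ = 0.693147 / 1.55 = 0.4472 h^-1
Extrapolated tail: C_last / k_e = 0.2 / 0.4472 = 0.447
AUC_0→∞ = 185.8625 + 0.447 = 186.3095 µg/L·h

AUC = 186 µg/L·h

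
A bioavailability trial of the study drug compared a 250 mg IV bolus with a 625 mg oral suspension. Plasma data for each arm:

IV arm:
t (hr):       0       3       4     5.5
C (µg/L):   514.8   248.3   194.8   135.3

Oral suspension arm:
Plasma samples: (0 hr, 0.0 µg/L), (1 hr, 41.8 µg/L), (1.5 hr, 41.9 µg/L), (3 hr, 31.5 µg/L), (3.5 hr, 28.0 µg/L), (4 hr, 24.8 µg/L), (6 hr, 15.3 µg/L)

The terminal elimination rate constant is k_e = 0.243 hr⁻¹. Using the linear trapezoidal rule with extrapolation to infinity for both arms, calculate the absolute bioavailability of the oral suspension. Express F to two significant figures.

F = 0.042

Trapezoidal AUC_0→5.5 (IV):
  [0→3]: (514.8+248.3)/2 × 3 = 1144.65
  [3→4]: (248.3+194.8)/2 × 1 = 221.55
  [4→5.5]: (194.8+135.3)/2 × 1.5 = 247.575
  Sum = 1613.775 µg/L·hr
IV tail: 135.3/0.243 = 556.790; AUC_iv,0→∞ = 1613.775 + 556.790 = 2170.565 µg/L·hr
Trapezoidal AUC_0→6 (oral suspension):
  [0→1]: (0.0+41.8)/2 × 1 = 20.9
  [1→1.5]: (41.8+41.9)/2 × 0.5 = 20.925
  [1.5→3]: (41.9+31.5)/2 × 1.5 = 55.05
  [3→3.5]: (31.5+28.0)/2 × 0.5 = 14.875
  [3.5→4]: (28.0+24.8)/2 × 0.5 = 13.2
  [4→6]: (24.8+15.3)/2 × 2 = 40.1
  Sum = 165.05 µg/L·hr
oral suspension tail: 15.3/0.243 = 62.963; AUC_ev,0→∞ = 165.05 + 62.963 = 228.013 µg/L·hr
F = (AUC_ev/D_ev)/(AUC_iv/D_iv) = (228.013/625)/(2170.565/250) = 0.3648208/8.68226 = 0.0420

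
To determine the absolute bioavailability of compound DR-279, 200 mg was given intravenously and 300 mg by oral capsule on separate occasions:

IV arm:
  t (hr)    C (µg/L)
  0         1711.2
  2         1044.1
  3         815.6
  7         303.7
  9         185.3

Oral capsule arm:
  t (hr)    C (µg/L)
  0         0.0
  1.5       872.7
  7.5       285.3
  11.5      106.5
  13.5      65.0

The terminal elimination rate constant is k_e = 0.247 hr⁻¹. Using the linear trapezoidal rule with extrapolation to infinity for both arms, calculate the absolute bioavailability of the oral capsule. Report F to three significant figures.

Trapezoidal AUC_0→9 (IV):
  [0→2]: (1711.2+1044.1)/2 × 2 = 2755.3
  [2→3]: (1044.1+815.6)/2 × 1 = 929.85
  [3→7]: (815.6+303.7)/2 × 4 = 2238.6
  [7→9]: (303.7+185.3)/2 × 2 = 489.0
  Sum = 6412.75 µg/L·hr
IV tail: 185.3/0.247 = 750.202; AUC_iv,0→∞ = 6412.75 + 750.202 = 7162.952 µg/L·hr
Trapezoidal AUC_0→13.5 (oral capsule):
  [0→1.5]: (0.0+872.7)/2 × 1.5 = 654.525
  [1.5→7.5]: (872.7+285.3)/2 × 6 = 3474.0
  [7.5→11.5]: (285.3+106.5)/2 × 4 = 783.6
  [11.5→13.5]: (106.5+65.0)/2 × 2 = 171.5
  Sum = 5083.625 µg/L·hr
oral capsule tail: 65.0/0.247 = 263.158; AUC_ev,0→∞ = 5083.625 + 263.158 = 5346.783 µg/L·hr
F = (AUC_ev/D_ev)/(AUC_iv/D_iv) = (5346.783/300)/(7162.952/200) = 17.82261/35.81476 = 0.4976

F = 0.498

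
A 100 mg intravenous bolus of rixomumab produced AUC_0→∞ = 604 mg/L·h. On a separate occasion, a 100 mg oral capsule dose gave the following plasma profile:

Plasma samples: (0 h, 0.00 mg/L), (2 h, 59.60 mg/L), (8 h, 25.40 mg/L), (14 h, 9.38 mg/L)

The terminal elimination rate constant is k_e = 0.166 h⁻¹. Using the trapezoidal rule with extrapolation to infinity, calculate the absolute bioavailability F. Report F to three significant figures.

F = 0.787

Trapezoidal AUC_0→14 (oral capsule):
  [0→2]: (0.00+59.60)/2 × 2 = 59.6
  [2→8]: (59.60+25.40)/2 × 6 = 255.0
  [8→14]: (25.40+9.38)/2 × 6 = 104.34
  Sum = 418.94 mg/L·h
Tail: C_last/k_e = 9.38/0.166 = 56.506
AUC_0→∞ (oral capsule) = 418.94 + 56.506 = 475.446 mg/L·h
F = (AUC_ev/D_ev)/(AUC_iv/D_iv) = (475.446/100)/(604/100) = 4.75446/6.04 = 0.7872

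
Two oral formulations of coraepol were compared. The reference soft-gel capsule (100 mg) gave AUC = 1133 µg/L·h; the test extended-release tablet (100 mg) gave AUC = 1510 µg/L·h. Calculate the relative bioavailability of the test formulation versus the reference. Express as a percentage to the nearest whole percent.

F_rel = (AUC_test/D_test) / (AUC_ref/D_ref)
      = (1510/100) / (1133/100)
      = 15.1 / 11.33 = 1.3327 = 133.27%

F_rel = 133%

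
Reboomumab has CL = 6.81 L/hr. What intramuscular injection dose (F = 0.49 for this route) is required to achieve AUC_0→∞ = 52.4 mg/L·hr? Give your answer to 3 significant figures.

Dose = 728 mg

Dose = CL × AUC_0→∞ / F
     = 6.81 × 52.4 / 0.49 = 728.253 mg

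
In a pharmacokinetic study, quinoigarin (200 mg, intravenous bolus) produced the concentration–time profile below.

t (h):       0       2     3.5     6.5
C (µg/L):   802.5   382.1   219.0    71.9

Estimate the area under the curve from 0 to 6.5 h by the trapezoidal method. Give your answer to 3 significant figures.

Trapezoidal AUC_0→6.5:
  [0→2]: (802.5+382.1)/2 × 2 = 1184.6
  [2→3.5]: (382.1+219.0)/2 × 1.5 = 450.825
  [3.5→6.5]: (219.0+71.9)/2 × 3 = 436.35
  Sum = 2071.775 µg/L·h

AUC = 2070 µg/L·h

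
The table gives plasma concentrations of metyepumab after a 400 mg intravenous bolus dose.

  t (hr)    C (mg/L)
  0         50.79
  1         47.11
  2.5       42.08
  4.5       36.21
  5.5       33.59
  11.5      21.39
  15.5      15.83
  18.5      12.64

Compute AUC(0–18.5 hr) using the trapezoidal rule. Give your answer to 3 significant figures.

AUC = 511 mg/L·hr

Trapezoidal AUC_0→18.5:
  [0→1]: (50.79+47.11)/2 × 1 = 48.95
  [1→2.5]: (47.11+42.08)/2 × 1.5 = 66.8925
  [2.5→4.5]: (42.08+36.21)/2 × 2 = 78.29
  [4.5→5.5]: (36.21+33.59)/2 × 1 = 34.9
  [5.5→11.5]: (33.59+21.39)/2 × 6 = 164.94
  [11.5→15.5]: (21.39+15.83)/2 × 4 = 74.44
  [15.5→18.5]: (15.83+12.64)/2 × 3 = 42.705
  Sum = 511.1175 mg/L·hr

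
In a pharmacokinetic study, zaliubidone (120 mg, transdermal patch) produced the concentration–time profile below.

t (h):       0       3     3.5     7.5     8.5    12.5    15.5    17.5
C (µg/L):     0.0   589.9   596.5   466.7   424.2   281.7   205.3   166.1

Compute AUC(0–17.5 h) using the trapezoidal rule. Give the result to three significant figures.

AUC = 6270 µg/L·h

Trapezoidal AUC_0→17.5:
  [0→3]: (0.0+589.9)/2 × 3 = 884.85
  [3→3.5]: (589.9+596.5)/2 × 0.5 = 296.6
  [3.5→7.5]: (596.5+466.7)/2 × 4 = 2126.4
  [7.5→8.5]: (466.7+424.2)/2 × 1 = 445.45
  [8.5→12.5]: (424.2+281.7)/2 × 4 = 1411.8
  [12.5→15.5]: (281.7+205.3)/2 × 3 = 730.5
  [15.5→17.5]: (205.3+166.1)/2 × 2 = 371.4
  Sum = 6267.0 µg/L·h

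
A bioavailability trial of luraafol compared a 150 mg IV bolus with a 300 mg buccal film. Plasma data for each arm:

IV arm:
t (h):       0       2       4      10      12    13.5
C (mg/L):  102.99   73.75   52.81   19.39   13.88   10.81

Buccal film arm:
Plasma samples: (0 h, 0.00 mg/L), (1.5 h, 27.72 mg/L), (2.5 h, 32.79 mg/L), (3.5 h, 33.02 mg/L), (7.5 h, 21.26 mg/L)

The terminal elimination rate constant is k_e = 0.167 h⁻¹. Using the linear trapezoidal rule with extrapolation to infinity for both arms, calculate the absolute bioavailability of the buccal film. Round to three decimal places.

F = 0.251

Trapezoidal AUC_0→13.5 (IV):
  [0→2]: (102.99+73.75)/2 × 2 = 176.74
  [2→4]: (73.75+52.81)/2 × 2 = 126.56
  [4→10]: (52.81+19.39)/2 × 6 = 216.6
  [10→12]: (19.39+13.88)/2 × 2 = 33.27
  [12→13.5]: (13.88+10.81)/2 × 1.5 = 18.5175
  Sum = 571.6875 mg/L·h
IV tail: 10.81/0.167 = 64.731; AUC_iv,0→∞ = 571.6875 + 64.731 = 636.4185 mg/L·h
Trapezoidal AUC_0→7.5 (buccal film):
  [0→1.5]: (0.00+27.72)/2 × 1.5 = 20.79
  [1.5→2.5]: (27.72+32.79)/2 × 1 = 30.255
  [2.5→3.5]: (32.79+33.02)/2 × 1 = 32.905
  [3.5→7.5]: (33.02+21.26)/2 × 4 = 108.56
  Sum = 192.51 mg/L·h
buccal film tail: 21.26/0.167 = 127.305; AUC_ev,0→∞ = 192.51 + 127.305 = 319.815 mg/L·h
F = (AUC_ev/D_ev)/(AUC_iv/D_iv) = (319.815/300)/(636.4185/150) = 1.06605/4.24279 = 0.2513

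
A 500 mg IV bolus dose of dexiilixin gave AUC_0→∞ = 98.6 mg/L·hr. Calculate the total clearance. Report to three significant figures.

CL = 5.07 L/hr

CL = Dose_iv / AUC_0→∞
   = 500 / 98.6 = 5.07099 L/hr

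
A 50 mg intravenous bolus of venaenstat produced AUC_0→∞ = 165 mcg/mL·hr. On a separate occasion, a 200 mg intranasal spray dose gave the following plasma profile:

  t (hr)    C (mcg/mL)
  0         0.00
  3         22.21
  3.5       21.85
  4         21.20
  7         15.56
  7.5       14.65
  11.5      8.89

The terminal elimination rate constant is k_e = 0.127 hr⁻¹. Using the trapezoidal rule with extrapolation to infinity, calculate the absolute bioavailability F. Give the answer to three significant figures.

F = 0.356

Trapezoidal AUC_0→11.5 (intranasal spray):
  [0→3]: (0.00+22.21)/2 × 3 = 33.315
  [3→3.5]: (22.21+21.85)/2 × 0.5 = 11.015
  [3.5→4]: (21.85+21.20)/2 × 0.5 = 10.7625
  [4→7]: (21.20+15.56)/2 × 3 = 55.14
  [7→7.5]: (15.56+14.65)/2 × 0.5 = 7.5525
  [7.5→11.5]: (14.65+8.89)/2 × 4 = 47.08
  Sum = 164.865 mcg/mL·hr
Tail: C_last/k_e = 8.89/0.127 = 70.000
AUC_0→∞ (intranasal spray) = 164.865 + 70.000 = 234.865 mcg/mL·hr
F = (AUC_ev/D_ev)/(AUC_iv/D_iv) = (234.865/200)/(165/50) = 1.174325/3.3 = 0.3559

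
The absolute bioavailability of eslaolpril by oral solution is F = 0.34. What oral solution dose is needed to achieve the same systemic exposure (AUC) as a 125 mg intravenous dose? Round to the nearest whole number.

D_oral = 368 mg

For equal systemic exposure: F × D_ev = D_iv
D_ev = D_iv / F = 125 / 0.34 = 367.647 mg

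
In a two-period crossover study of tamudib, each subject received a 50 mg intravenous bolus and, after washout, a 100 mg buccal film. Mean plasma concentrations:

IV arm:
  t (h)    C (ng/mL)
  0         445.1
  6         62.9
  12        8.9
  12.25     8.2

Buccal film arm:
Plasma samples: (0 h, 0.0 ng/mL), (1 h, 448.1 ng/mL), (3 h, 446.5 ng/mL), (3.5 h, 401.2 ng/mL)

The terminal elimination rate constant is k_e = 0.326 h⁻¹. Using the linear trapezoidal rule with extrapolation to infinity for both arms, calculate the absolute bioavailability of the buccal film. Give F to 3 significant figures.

Trapezoidal AUC_0→12.25 (IV):
  [0→6]: (445.1+62.9)/2 × 6 = 1524.0
  [6→12]: (62.9+8.9)/2 × 6 = 215.4
  [12→12.25]: (8.9+8.2)/2 × 0.25 = 2.1375
  Sum = 1741.5375 ng/mL·h
IV tail: 8.2/0.326 = 25.153; AUC_iv,0→∞ = 1741.5375 + 25.153 = 1766.6905 ng/mL·h
Trapezoidal AUC_0→3.5 (buccal film):
  [0→1]: (0.0+448.1)/2 × 1 = 224.05
  [1→3]: (448.1+446.5)/2 × 2 = 894.6
  [3→3.5]: (446.5+401.2)/2 × 0.5 = 211.925
  Sum = 1330.575 ng/mL·h
buccal film tail: 401.2/0.326 = 1230.675; AUC_ev,0→∞ = 1330.575 + 1230.675 = 2561.25 ng/mL·h
F = (AUC_ev/D_ev)/(AUC_iv/D_iv) = (2561.25/100)/(1766.6905/50) = 25.6125/35.33381 = 0.7249

F = 0.725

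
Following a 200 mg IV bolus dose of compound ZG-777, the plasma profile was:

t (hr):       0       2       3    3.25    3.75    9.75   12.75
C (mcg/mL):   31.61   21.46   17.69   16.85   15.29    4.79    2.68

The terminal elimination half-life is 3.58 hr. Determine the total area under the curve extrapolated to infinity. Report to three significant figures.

AUC = 170 mcg/mL·hr

Trapezoidal AUC_0→12.75:
  [0→2]: (31.61+21.46)/2 × 2 = 53.07
  [2→3]: (21.46+17.69)/2 × 1 = 19.575
  [3→3.25]: (17.69+16.85)/2 × 0.25 = 4.3175
  [3.25→3.75]: (16.85+15.29)/2 × 0.5 = 8.035
  [3.75→9.75]: (15.29+4.79)/2 × 6 = 60.24
  [9.75→12.75]: (4.79+2.68)/2 × 3 = 11.205
  Sum = 156.4425 mcg/mL·hr
k_e = ln2 / t½ = 0.693147 / 3.58 = 0.1936 hr^-1
Extrapolated tail: C_last / k_e = 2.68 / 0.1936 = 13.843
AUC_0→∞ = 156.4425 + 13.843 = 170.2855 mcg/mL·hr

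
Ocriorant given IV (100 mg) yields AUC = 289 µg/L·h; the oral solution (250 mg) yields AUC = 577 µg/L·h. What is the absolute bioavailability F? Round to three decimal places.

F = (AUC_ev / D_ev) / (AUC_iv / D_iv)
  = (577/250) / (289/100)
  = 2.308 / 2.89 = 0.7986

F = 0.799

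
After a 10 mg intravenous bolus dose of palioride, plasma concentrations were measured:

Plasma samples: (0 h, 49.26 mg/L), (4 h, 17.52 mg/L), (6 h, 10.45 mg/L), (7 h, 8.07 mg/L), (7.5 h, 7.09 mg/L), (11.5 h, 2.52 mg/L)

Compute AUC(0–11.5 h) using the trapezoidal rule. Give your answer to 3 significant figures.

Trapezoidal AUC_0→11.5:
  [0→4]: (49.26+17.52)/2 × 4 = 133.56
  [4→6]: (17.52+10.45)/2 × 2 = 27.97
  [6→7]: (10.45+8.07)/2 × 1 = 9.26
  [7→7.5]: (8.07+7.09)/2 × 0.5 = 3.79
  [7.5→11.5]: (7.09+2.52)/2 × 4 = 19.22
  Sum = 193.8 mg/L·h

AUC = 194 mg/L·h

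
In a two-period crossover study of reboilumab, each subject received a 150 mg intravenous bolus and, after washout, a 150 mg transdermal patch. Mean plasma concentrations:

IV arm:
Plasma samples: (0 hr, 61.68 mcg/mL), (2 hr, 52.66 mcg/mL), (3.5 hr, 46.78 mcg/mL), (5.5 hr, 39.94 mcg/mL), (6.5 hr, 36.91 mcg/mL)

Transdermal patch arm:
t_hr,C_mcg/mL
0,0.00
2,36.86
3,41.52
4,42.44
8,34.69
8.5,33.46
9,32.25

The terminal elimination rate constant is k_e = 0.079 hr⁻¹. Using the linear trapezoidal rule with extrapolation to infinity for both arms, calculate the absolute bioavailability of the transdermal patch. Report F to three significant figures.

F = 0.914

Trapezoidal AUC_0→6.5 (IV):
  [0→2]: (61.68+52.66)/2 × 2 = 114.34
  [2→3.5]: (52.66+46.78)/2 × 1.5 = 74.58
  [3.5→5.5]: (46.78+39.94)/2 × 2 = 86.72
  [5.5→6.5]: (39.94+36.91)/2 × 1 = 38.425
  Sum = 314.065 mcg/mL·hr
IV tail: 36.91/0.079 = 467.215; AUC_iv,0→∞ = 314.065 + 467.215 = 781.28 mcg/mL·hr
Trapezoidal AUC_0→9 (transdermal patch):
  [0→2]: (0.00+36.86)/2 × 2 = 36.86
  [2→3]: (36.86+41.52)/2 × 1 = 39.19
  [3→4]: (41.52+42.44)/2 × 1 = 41.98
  [4→8]: (42.44+34.69)/2 × 4 = 154.26
  [8→8.5]: (34.69+33.46)/2 × 0.5 = 17.0375
  [8.5→9]: (33.46+32.25)/2 × 0.5 = 16.4275
  Sum = 305.755 mcg/mL·hr
transdermal patch tail: 32.25/0.079 = 408.228; AUC_ev,0→∞ = 305.755 + 408.228 = 713.983 mcg/mL·hr
F = (AUC_ev/D_ev)/(AUC_iv/D_iv) = (713.983/150)/(781.28/150) = 4.75989/5.20853 = 0.9139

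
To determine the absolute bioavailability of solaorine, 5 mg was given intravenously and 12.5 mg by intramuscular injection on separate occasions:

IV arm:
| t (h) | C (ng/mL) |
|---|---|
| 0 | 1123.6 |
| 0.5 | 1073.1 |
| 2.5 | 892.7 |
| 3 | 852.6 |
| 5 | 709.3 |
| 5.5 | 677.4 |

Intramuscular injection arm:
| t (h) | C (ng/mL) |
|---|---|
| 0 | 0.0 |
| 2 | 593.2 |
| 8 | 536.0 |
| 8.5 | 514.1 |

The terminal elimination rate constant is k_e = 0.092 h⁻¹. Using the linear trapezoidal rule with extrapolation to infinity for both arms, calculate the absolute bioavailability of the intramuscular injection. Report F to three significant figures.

Trapezoidal AUC_0→5.5 (IV):
  [0→0.5]: (1123.6+1073.1)/2 × 0.5 = 549.175
  [0.5→2.5]: (1073.1+892.7)/2 × 2 = 1965.8
  [2.5→3]: (892.7+852.6)/2 × 0.5 = 436.325
  [3→5]: (852.6+709.3)/2 × 2 = 1561.9
  [5→5.5]: (709.3+677.4)/2 × 0.5 = 346.675
  Sum = 4859.875 ng/mL·h
IV tail: 677.4/0.092 = 7363.043; AUC_iv,0→∞ = 4859.875 + 7363.043 = 12222.918 ng/mL·h
Trapezoidal AUC_0→8.5 (intramuscular injection):
  [0→2]: (0.0+593.2)/2 × 2 = 593.2
  [2→8]: (593.2+536.0)/2 × 6 = 3387.6
  [8→8.5]: (536.0+514.1)/2 × 0.5 = 262.525
  Sum = 4243.325 ng/mL·h
intramuscular injection tail: 514.1/0.092 = 5588.043; AUC_ev,0→∞ = 4243.325 + 5588.043 = 9831.368 ng/mL·h
F = (AUC_ev/D_ev)/(AUC_iv/D_iv) = (9831.368/12.5)/(12222.918/5) = 786.50944/2444.5836 = 0.3217

F = 0.322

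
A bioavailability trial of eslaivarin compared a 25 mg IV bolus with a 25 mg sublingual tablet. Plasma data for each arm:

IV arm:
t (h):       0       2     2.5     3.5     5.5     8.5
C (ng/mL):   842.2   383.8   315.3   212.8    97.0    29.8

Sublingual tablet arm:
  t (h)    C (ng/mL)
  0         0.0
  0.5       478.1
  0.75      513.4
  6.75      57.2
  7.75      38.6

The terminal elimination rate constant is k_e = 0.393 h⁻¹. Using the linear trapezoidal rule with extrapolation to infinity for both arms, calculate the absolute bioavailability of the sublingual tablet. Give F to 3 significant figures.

Trapezoidal AUC_0→8.5 (IV):
  [0→2]: (842.2+383.8)/2 × 2 = 1226.0
  [2→2.5]: (383.8+315.3)/2 × 0.5 = 174.775
  [2.5→3.5]: (315.3+212.8)/2 × 1 = 264.05
  [3.5→5.5]: (212.8+97.0)/2 × 2 = 309.8
  [5.5→8.5]: (97.0+29.8)/2 × 3 = 190.2
  Sum = 2164.825 ng/mL·h
IV tail: 29.8/0.393 = 75.827; AUC_iv,0→∞ = 2164.825 + 75.827 = 2240.652 ng/mL·h
Trapezoidal AUC_0→7.75 (sublingual tablet):
  [0→0.5]: (0.0+478.1)/2 × 0.5 = 119.525
  [0.5→0.75]: (478.1+513.4)/2 × 0.25 = 123.9375
  [0.75→6.75]: (513.4+57.2)/2 × 6 = 1711.8
  [6.75→7.75]: (57.2+38.6)/2 × 1 = 47.9
  Sum = 2003.1625 ng/mL·h
sublingual tablet tail: 38.6/0.393 = 98.219; AUC_ev,0→∞ = 2003.1625 + 98.219 = 2101.3815 ng/mL·h
F = (AUC_ev/D_ev)/(AUC_iv/D_iv) = (2101.3815/25)/(2240.652/25) = 84.05526/89.62608 = 0.9378

F = 0.938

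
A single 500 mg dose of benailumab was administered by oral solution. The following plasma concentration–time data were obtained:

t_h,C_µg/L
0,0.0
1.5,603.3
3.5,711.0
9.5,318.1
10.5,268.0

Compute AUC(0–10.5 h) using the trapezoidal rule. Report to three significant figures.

AUC = 5150 µg/L·h

Trapezoidal AUC_0→10.5:
  [0→1.5]: (0.0+603.3)/2 × 1.5 = 452.475
  [1.5→3.5]: (603.3+711.0)/2 × 2 = 1314.3
  [3.5→9.5]: (711.0+318.1)/2 × 6 = 3087.3
  [9.5→10.5]: (318.1+268.0)/2 × 1 = 293.05
  Sum = 5147.125 µg/L·h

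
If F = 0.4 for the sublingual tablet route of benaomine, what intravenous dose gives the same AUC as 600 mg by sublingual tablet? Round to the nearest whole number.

Systemic exposure from an extravascular dose = F × D_ev, so the equivalent IV dose is F × D_ev.
D_iv = F × D_ev = 0.4 × 600 = 240 mg

D_iv = 240 mg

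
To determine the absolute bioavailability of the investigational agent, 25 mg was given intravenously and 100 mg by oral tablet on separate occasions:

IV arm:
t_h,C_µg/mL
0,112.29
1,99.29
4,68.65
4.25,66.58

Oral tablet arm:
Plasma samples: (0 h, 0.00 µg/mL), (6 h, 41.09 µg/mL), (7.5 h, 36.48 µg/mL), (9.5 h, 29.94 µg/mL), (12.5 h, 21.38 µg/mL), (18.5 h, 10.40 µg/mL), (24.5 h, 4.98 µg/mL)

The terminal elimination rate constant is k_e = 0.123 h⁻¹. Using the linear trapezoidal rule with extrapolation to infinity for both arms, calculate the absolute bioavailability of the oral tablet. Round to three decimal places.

F = 0.138

Trapezoidal AUC_0→4.25 (IV):
  [0→1]: (112.29+99.29)/2 × 1 = 105.79
  [1→4]: (99.29+68.65)/2 × 3 = 251.91
  [4→4.25]: (68.65+66.58)/2 × 0.25 = 16.90375
  Sum = 374.60375 µg/mL·h
IV tail: 66.58/0.123 = 541.301; AUC_iv,0→∞ = 374.60375 + 541.301 = 915.90475 µg/mL·h
Trapezoidal AUC_0→24.5 (oral tablet):
  [0→6]: (0.00+41.09)/2 × 6 = 123.27
  [6→7.5]: (41.09+36.48)/2 × 1.5 = 58.1775
  [7.5→9.5]: (36.48+29.94)/2 × 2 = 66.42
  [9.5→12.5]: (29.94+21.38)/2 × 3 = 76.98
  [12.5→18.5]: (21.38+10.40)/2 × 6 = 95.34
  [18.5→24.5]: (10.40+4.98)/2 × 6 = 46.14
  Sum = 466.3275 µg/mL·h
oral tablet tail: 4.98/0.123 = 40.488; AUC_ev,0→∞ = 466.3275 + 40.488 = 506.8155 µg/mL·h
F = (AUC_ev/D_ev)/(AUC_iv/D_iv) = (506.8155/100)/(915.90475/25) = 5.068155/36.63619 = 0.1383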